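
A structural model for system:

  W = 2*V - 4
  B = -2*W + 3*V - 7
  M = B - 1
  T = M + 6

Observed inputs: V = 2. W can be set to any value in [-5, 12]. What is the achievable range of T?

-20 to 14

Intervening on W fixes its value directly, overriding its dependence on V.
Substituting into the B equation gives B = -2*W - 1.
Substituting into the M equation gives M = -2*W - 2.
T becomes -2*W + 4.
Linear in W, so extremes are at the endpoints: W = -5 gives T = 14; W = 12 gives T = -20.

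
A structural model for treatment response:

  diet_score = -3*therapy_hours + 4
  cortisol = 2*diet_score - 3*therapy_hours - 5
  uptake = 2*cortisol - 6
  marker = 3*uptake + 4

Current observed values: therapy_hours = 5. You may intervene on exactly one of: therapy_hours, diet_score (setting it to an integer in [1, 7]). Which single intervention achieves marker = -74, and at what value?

set diet_score = 5

Intervening on therapy_hours: marker = -54*therapy_hours + 4. Reaching -74 requires therapy_hours = 13/9, not an integer.
Intervening on diet_score: with other inputs at their observed values, marker = 12*diet_score - 134. Solving for -74 gives diet_score = 5, within [1, 7].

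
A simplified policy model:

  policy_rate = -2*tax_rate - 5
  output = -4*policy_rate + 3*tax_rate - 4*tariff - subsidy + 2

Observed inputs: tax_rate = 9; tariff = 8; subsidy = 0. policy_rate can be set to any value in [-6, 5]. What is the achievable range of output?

-23 to 21

Intervening on policy_rate fixes its value directly, overriding its dependence on tax_rate.
Substituting into the output equation gives output = -4*policy_rate - 3.
Linear in policy_rate, so extremes are at the endpoints: policy_rate = -6 gives output = 21; policy_rate = 5 gives output = -23.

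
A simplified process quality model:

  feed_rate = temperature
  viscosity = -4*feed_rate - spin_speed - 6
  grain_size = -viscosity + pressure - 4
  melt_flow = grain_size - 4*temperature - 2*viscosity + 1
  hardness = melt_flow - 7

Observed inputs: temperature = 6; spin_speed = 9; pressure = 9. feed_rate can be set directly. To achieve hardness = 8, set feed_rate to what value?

Intervening on feed_rate fixes its value directly, overriding its dependence on temperature.
Substituting into the viscosity equation gives viscosity = -4*feed_rate - 15.
Substituting into the grain_size equation gives grain_size = 4*feed_rate + 20.
This gives melt_flow = 12*feed_rate + 27.
hardness becomes 12*feed_rate + 20.
Solve 12*feed_rate + 20 = 8: feed_rate = (8 - 20) / 12 = -1.

feed_rate = -1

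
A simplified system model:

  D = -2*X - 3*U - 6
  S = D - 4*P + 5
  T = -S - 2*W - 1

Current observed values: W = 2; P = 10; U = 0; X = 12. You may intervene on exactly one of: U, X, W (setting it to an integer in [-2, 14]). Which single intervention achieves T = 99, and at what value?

Intervening on U: with other inputs at their observed values, T = 3*U + 60. Solving for 99 gives U = 13, within [-2, 14].
Intervening on X: T = 2*X + 36. Reaching 99 requires X = 63/2, not an integer.
Intervening on W: T = -2*W + 64. Reaching 99 requires W = -35/2, not an integer.

set U = 13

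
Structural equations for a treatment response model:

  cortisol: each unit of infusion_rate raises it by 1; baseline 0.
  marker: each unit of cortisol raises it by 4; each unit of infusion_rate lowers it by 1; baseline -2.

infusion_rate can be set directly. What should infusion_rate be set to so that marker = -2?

Substituting into the marker equation gives marker = 3*infusion_rate - 2.
Solve 3*infusion_rate - 2 = -2: infusion_rate = (-2 + 2) / 3 = 0.

infusion_rate = 0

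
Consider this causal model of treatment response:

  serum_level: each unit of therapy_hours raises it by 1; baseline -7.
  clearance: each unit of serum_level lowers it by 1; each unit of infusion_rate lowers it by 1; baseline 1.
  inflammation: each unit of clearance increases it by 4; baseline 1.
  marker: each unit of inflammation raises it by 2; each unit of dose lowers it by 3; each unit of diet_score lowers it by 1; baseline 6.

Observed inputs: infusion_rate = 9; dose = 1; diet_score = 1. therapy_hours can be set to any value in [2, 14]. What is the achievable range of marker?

-116 to -20

Substituting into the clearance equation gives clearance = -therapy_hours - 1.
inflammation becomes -4*therapy_hours - 3.
Substituting into the marker equation gives marker = -8*therapy_hours - 4.
Linear in therapy_hours, so extremes are at the endpoints: therapy_hours = 2 gives marker = -20; therapy_hours = 14 gives marker = -116.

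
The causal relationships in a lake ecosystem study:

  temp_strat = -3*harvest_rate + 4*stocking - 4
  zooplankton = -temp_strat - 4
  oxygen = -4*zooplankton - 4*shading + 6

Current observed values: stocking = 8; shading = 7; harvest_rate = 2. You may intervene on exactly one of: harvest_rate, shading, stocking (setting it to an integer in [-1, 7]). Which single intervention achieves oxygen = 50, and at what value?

set stocking = 6

Intervening on harvest_rate: oxygen = -12*harvest_rate + 106. Reaching 50 requires harvest_rate = 14/3, not an integer.
Intervening on shading: oxygen = -4*shading + 110. Reaching 50 requires shading = 15, outside [-1, 7].
Intervening on stocking: with other inputs at their observed values, oxygen = 16*stocking - 46. Solving for 50 gives stocking = 6, within [-1, 7].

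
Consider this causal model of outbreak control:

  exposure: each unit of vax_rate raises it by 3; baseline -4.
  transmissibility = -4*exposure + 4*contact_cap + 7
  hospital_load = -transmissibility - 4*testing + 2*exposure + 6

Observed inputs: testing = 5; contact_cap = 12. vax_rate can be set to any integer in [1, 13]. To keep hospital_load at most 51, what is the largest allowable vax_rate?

vax_rate = 8

Substituting into the transmissibility equation gives transmissibility = -12*vax_rate + 71.
Substituting into the hospital_load equation gives hospital_load = 18*vax_rate - 93.
Require 18*vax_rate - 93 ≤ 51, so vax_rate ≤ 8.
The largest integer in [1, 13] satisfying this is 8.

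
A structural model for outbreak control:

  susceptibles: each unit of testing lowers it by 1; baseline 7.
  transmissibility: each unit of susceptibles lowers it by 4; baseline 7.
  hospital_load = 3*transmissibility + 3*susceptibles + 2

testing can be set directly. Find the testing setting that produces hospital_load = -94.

Substituting into the transmissibility equation gives transmissibility = 4*testing - 21.
hospital_load becomes 9*testing - 40.
Solve 9*testing - 40 = -94: testing = (-94 + 40) / 9 = -6.

testing = -6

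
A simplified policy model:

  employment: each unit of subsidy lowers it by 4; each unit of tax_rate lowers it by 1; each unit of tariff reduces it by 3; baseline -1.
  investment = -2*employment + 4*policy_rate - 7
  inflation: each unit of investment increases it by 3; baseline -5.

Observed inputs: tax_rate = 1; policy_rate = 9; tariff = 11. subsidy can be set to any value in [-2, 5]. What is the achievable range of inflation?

244 to 412

Substituting into the employment equation gives employment = -4*subsidy - 35.
This gives investment = 8*subsidy + 99.
inflation becomes 24*subsidy + 292.
Linear in subsidy, so extremes are at the endpoints: subsidy = -2 gives inflation = 244; subsidy = 5 gives inflation = 412.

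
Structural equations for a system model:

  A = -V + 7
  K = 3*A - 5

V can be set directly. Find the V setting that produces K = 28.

V = -4

Substituting into the K equation gives K = -3*V + 16.
Solve -3*V + 16 = 28: V = (28 - 16) / -3 = -4.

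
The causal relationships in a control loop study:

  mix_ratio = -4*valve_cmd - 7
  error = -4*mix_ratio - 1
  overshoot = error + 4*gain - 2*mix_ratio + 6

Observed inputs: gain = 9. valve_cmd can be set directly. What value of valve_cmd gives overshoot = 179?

Substituting into the error equation gives error = 16*valve_cmd + 27.
So overshoot = 24*valve_cmd + 83.
Solve 24*valve_cmd + 83 = 179: valve_cmd = (179 - 83) / 24 = 4.

valve_cmd = 4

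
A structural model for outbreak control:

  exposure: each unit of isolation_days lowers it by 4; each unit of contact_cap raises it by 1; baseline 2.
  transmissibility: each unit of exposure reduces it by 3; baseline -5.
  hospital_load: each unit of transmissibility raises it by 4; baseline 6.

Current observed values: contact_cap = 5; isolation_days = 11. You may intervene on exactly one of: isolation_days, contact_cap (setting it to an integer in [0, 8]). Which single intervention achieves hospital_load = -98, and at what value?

set isolation_days = 0

Intervening on isolation_days: with other inputs at their observed values, hospital_load = 48*isolation_days - 98. Solving for -98 gives isolation_days = 0, within [0, 8].
Intervening on contact_cap: hospital_load = -12*contact_cap + 490. Reaching -98 requires contact_cap = 49, outside [0, 8].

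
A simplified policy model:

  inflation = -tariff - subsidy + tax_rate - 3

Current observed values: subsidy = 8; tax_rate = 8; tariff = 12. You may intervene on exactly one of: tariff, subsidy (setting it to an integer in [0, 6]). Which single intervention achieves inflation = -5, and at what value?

set tariff = 2

Intervening on tariff: with other inputs at their observed values, inflation = -tariff - 3. Solving for -5 gives tariff = 2, within [0, 6].
Intervening on subsidy: inflation = -subsidy - 7. Reaching -5 requires subsidy = -2, outside [0, 6].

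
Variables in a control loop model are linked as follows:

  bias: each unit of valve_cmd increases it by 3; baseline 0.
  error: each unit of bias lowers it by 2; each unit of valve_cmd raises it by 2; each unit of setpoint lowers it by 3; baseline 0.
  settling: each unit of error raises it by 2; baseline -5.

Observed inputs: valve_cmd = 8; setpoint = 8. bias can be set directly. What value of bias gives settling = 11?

bias = -8

Intervening on bias fixes its value directly, overriding its dependence on valve_cmd.
Substituting into the error equation gives error = -2*bias - 8.
This gives settling = -4*bias - 21.
Solve -4*bias - 21 = 11: bias = (11 + 21) / -4 = -8.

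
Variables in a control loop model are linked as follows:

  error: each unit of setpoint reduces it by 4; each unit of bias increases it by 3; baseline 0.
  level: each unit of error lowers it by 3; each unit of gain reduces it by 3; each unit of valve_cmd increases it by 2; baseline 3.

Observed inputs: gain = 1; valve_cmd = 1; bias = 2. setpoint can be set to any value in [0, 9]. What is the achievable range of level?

-16 to 92

Substituting into the error equation gives error = -4*setpoint + 6.
level becomes 12*setpoint - 16.
Linear in setpoint, so extremes are at the endpoints: setpoint = 0 gives level = -16; setpoint = 9 gives level = 92.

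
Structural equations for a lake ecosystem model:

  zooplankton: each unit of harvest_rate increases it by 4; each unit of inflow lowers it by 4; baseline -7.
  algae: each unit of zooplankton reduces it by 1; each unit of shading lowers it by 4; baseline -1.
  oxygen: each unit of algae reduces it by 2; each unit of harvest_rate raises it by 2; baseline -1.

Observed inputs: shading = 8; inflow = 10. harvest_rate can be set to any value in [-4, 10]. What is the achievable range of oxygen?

Substituting into the zooplankton equation gives zooplankton = 4*harvest_rate - 47.
algae becomes -4*harvest_rate + 14.
This gives oxygen = 10*harvest_rate - 29.
Linear in harvest_rate, so extremes are at the endpoints: harvest_rate = -4 gives oxygen = -69; harvest_rate = 10 gives oxygen = 71.

-69 to 71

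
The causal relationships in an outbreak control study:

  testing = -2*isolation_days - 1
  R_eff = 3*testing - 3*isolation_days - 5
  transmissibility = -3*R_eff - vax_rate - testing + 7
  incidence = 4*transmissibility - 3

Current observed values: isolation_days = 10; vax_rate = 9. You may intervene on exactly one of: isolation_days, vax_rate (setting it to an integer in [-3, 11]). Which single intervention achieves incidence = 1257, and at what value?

Intervening on isolation_days: incidence = 116*isolation_days + 89. Reaching 1257 requires isolation_days = 292/29, not an integer.
Intervening on vax_rate: with other inputs at their observed values, incidence = -4*vax_rate + 1285. Solving for 1257 gives vax_rate = 7, within [-3, 11].

set vax_rate = 7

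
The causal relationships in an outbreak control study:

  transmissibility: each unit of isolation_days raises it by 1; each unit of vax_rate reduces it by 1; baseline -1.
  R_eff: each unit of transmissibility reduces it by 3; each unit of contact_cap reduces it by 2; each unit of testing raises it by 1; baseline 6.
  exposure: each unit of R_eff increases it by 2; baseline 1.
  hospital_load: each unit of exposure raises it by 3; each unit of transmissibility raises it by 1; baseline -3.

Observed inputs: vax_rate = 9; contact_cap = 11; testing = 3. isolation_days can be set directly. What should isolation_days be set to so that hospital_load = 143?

isolation_days = -3

Substituting into the transmissibility equation gives transmissibility = isolation_days - 10.
Substituting into the R_eff equation gives R_eff = -3*isolation_days + 17.
Substituting into the exposure equation gives exposure = -6*isolation_days + 35.
So hospital_load = -17*isolation_days + 92.
Solve -17*isolation_days + 92 = 143: isolation_days = (143 - 92) / -17 = -3.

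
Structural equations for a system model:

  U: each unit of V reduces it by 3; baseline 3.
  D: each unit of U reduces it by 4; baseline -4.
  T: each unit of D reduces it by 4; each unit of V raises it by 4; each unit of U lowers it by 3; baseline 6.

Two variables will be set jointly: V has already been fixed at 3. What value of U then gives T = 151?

With V held at 3:
Intervening on U fixes its value directly, overriding its dependence on V.
Substituting into the T equation gives T = 13*U + 34.
Solve 13*U + 34 = 151: U = (151 - 34) / 13 = 9.

U = 9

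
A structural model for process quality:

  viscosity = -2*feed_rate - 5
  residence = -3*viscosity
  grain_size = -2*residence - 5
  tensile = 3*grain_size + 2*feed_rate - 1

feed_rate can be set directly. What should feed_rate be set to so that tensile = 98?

Substituting into the residence equation gives residence = 6*feed_rate + 15.
So grain_size = -12*feed_rate - 35.
Substituting into the tensile equation gives tensile = -34*feed_rate - 106.
Solve -34*feed_rate - 106 = 98: feed_rate = (98 + 106) / -34 = -6.

feed_rate = -6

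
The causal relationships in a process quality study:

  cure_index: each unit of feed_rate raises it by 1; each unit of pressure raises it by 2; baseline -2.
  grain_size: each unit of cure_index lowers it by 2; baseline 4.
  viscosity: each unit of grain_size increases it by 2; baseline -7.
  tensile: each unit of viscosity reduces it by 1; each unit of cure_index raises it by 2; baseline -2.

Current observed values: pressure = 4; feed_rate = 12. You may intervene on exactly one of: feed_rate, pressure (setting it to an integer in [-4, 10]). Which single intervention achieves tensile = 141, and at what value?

Intervening on feed_rate: tensile = 6*feed_rate + 33. Reaching 141 requires feed_rate = 18, outside [-4, 10].
Intervening on pressure: with other inputs at their observed values, tensile = 12*pressure + 57. Solving for 141 gives pressure = 7, within [-4, 10].

set pressure = 7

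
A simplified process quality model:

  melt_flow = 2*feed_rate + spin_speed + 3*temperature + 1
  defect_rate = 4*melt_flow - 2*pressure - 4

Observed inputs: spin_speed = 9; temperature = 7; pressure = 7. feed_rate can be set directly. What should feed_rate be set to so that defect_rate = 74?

feed_rate = -4

Substituting into the melt_flow equation gives melt_flow = 2*feed_rate + 31.
Substituting into the defect_rate equation gives defect_rate = 8*feed_rate + 106.
Solve 8*feed_rate + 106 = 74: feed_rate = (74 - 106) / 8 = -4.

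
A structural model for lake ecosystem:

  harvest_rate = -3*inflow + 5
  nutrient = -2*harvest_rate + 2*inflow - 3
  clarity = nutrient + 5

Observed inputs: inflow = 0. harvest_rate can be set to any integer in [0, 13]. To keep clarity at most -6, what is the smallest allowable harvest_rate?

harvest_rate = 4

Intervening on harvest_rate fixes its value directly, overriding its dependence on inflow.
Substituting into the nutrient equation gives nutrient = -2*harvest_rate - 3.
clarity becomes -2*harvest_rate + 2.
Require -2*harvest_rate + 2 ≤ -6, so harvest_rate ≥ 4.
The smallest integer in [0, 13] satisfying this is 4.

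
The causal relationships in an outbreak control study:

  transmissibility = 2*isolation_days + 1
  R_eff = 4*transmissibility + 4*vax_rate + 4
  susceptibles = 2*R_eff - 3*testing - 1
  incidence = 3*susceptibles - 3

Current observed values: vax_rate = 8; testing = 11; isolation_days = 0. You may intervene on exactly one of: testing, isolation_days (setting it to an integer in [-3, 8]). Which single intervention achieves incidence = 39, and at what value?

set isolation_days = -2

Intervening on testing: incidence = -9*testing + 234. Reaching 39 requires testing = 65/3, not an integer.
Intervening on isolation_days: with other inputs at their observed values, incidence = 48*isolation_days + 135. Solving for 39 gives isolation_days = -2, within [-3, 8].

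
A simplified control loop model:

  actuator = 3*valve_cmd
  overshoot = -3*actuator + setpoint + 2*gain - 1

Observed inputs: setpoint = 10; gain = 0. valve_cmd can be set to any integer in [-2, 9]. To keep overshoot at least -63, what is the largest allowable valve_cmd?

valve_cmd = 8

Substituting into the overshoot equation gives overshoot = -9*valve_cmd + 9.
Require -9*valve_cmd + 9 ≥ -63, so valve_cmd ≤ 8.
The largest integer in [-2, 9] satisfying this is 8.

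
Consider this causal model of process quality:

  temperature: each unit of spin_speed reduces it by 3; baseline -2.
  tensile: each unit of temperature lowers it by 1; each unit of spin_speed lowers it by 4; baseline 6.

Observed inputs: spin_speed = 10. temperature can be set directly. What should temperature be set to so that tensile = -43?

temperature = 9

Intervening on temperature fixes its value directly, overriding its dependence on spin_speed.
Substituting into the tensile equation gives tensile = -temperature - 34.
Solve -temperature - 34 = -43: temperature = (-43 + 34) / -1 = 9.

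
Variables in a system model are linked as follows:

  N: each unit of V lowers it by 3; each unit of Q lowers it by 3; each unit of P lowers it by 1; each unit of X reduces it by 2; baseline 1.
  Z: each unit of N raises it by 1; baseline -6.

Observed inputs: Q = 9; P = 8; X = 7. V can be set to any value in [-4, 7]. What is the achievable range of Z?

-75 to -42

Substituting into the N equation gives N = -3*V - 48.
Substituting into the Z equation gives Z = -3*V - 54.
Linear in V, so extremes are at the endpoints: V = -4 gives Z = -42; V = 7 gives Z = -75.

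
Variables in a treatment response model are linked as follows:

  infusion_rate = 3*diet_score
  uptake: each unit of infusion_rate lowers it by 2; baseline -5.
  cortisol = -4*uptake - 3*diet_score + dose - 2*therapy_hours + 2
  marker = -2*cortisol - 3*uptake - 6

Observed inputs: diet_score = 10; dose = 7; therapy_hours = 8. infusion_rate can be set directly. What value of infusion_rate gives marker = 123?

infusion_rate = -8

Intervening on infusion_rate fixes its value directly, overriding its dependence on diet_score.
Substituting into the cortisol equation gives cortisol = 8*infusion_rate - 17.
This gives marker = -10*infusion_rate + 43.
Solve -10*infusion_rate + 43 = 123: infusion_rate = (123 - 43) / -10 = -8.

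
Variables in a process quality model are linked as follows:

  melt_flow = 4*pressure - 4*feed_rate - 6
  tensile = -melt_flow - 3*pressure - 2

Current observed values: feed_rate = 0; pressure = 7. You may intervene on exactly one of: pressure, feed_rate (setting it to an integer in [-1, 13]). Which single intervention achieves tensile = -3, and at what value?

set pressure = 1

Intervening on pressure: with other inputs at their observed values, tensile = -7*pressure + 4. Solving for -3 gives pressure = 1, within [-1, 13].
Intervening on feed_rate: tensile = 4*feed_rate - 45. Reaching -3 requires feed_rate = 21/2, not an integer.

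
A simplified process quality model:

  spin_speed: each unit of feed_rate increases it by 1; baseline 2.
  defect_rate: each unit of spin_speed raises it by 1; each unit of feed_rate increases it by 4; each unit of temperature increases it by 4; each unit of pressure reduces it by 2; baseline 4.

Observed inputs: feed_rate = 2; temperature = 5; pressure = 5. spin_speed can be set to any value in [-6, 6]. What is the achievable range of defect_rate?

16 to 28

Intervening on spin_speed fixes its value directly, overriding its dependence on feed_rate.
Substituting into the defect_rate equation gives defect_rate = spin_speed + 22.
Linear in spin_speed, so extremes are at the endpoints: spin_speed = -6 gives defect_rate = 16; spin_speed = 6 gives defect_rate = 28.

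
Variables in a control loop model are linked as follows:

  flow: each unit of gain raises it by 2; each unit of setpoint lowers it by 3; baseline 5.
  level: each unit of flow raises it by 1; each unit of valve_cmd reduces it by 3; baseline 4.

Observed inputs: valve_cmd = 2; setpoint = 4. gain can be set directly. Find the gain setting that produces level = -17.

Substituting into the flow equation gives flow = 2*gain - 7.
Substituting into the level equation gives level = 2*gain - 9.
Solve 2*gain - 9 = -17: gain = (-17 + 9) / 2 = -4.

gain = -4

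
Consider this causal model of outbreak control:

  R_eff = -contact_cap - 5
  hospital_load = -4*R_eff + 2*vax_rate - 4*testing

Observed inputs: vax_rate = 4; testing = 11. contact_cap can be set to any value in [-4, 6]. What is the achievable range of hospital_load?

-32 to 8

Substituting into the hospital_load equation gives hospital_load = 4*contact_cap - 16.
Linear in contact_cap, so extremes are at the endpoints: contact_cap = -4 gives hospital_load = -32; contact_cap = 6 gives hospital_load = 8.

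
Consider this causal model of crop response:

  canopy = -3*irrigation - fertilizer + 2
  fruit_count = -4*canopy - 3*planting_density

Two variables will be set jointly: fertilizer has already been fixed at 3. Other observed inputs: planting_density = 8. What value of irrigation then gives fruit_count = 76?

irrigation = 8

With fertilizer held at 3:
Substituting into the canopy equation gives canopy = -3*irrigation - 1.
Substituting into the fruit_count equation gives fruit_count = 12*irrigation - 20.
Solve 12*irrigation - 20 = 76: irrigation = (76 + 20) / 12 = 8.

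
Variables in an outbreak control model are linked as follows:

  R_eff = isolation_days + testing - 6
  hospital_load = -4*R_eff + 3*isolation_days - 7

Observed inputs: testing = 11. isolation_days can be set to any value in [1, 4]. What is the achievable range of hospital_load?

Substituting into the R_eff equation gives R_eff = isolation_days + 5.
Substituting into the hospital_load equation gives hospital_load = -isolation_days - 27.
Linear in isolation_days, so extremes are at the endpoints: isolation_days = 1 gives hospital_load = -28; isolation_days = 4 gives hospital_load = -31.

-31 to -28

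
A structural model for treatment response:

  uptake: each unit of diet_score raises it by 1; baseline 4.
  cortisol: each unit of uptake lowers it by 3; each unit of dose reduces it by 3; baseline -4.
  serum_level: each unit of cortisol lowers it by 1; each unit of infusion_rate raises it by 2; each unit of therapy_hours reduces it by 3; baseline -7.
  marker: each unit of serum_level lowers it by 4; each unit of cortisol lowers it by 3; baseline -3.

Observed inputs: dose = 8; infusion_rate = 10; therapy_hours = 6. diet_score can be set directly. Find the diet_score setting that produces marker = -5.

diet_score = -6

Substituting into the cortisol equation gives cortisol = -3*diet_score - 40.
This gives serum_level = 3*diet_score + 35.
So marker = -3*diet_score - 23.
Solve -3*diet_score - 23 = -5: diet_score = (-5 + 23) / -3 = -6.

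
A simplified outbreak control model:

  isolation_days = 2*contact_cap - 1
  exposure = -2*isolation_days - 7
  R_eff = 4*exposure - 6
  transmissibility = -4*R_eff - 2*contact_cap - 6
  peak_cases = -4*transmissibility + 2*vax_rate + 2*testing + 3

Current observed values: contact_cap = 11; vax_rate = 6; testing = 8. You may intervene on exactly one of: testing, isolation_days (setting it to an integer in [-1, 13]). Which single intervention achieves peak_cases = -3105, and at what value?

set testing = 0

Intervening on testing: with other inputs at their observed values, peak_cases = 2*testing - 3105. Solving for -3105 gives testing = 0, within [-1, 13].
Intervening on isolation_days: peak_cases = -128*isolation_days - 401. Reaching -3105 requires isolation_days = 169/8, not an integer.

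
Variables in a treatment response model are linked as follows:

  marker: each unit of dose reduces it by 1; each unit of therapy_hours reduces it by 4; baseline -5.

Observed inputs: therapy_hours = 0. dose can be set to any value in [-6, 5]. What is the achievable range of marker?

-10 to 1

Substituting into the marker equation gives marker = -dose - 5.
Linear in dose, so extremes are at the endpoints: dose = -6 gives marker = 1; dose = 5 gives marker = -10.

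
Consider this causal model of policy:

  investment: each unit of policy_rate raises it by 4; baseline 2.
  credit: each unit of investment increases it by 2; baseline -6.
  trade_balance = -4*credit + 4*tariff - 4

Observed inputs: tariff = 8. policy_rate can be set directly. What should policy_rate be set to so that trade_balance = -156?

Substituting into the credit equation gives credit = 8*policy_rate - 2.
trade_balance becomes -32*policy_rate + 36.
Solve -32*policy_rate + 36 = -156: policy_rate = (-156 - 36) / -32 = 6.

policy_rate = 6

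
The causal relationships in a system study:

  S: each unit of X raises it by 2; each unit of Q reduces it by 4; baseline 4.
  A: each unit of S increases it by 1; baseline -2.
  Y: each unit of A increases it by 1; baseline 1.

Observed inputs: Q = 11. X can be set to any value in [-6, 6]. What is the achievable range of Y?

-53 to -29

Substituting into the S equation gives S = 2*X - 40.
Substituting into the A equation gives A = 2*X - 42.
Y becomes 2*X - 41.
Linear in X, so extremes are at the endpoints: X = -6 gives Y = -53; X = 6 gives Y = -29.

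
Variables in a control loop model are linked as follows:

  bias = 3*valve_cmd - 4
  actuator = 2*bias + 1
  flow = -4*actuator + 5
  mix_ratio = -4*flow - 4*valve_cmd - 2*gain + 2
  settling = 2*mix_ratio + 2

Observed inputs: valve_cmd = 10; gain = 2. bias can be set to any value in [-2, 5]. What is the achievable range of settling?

-218 to 230

Intervening on bias fixes its value directly, overriding its dependence on valve_cmd.
Substituting into the flow equation gives flow = -8*bias + 1.
mix_ratio becomes 32*bias - 46.
This gives settling = 64*bias - 90.
Linear in bias, so extremes are at the endpoints: bias = -2 gives settling = -218; bias = 5 gives settling = 230.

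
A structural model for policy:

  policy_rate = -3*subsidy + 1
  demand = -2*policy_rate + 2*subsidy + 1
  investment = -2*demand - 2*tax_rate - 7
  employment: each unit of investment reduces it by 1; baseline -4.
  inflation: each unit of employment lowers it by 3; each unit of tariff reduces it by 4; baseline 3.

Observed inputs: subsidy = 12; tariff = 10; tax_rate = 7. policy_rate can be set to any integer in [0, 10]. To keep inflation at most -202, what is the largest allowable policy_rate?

Intervening on policy_rate fixes its value directly, overriding its dependence on subsidy.
Substituting into the demand equation gives demand = -2*policy_rate + 25.
Substituting into the investment equation gives investment = 4*policy_rate - 71.
So employment = -4*policy_rate + 67.
Substituting into the inflation equation gives inflation = 12*policy_rate - 238.
Require 12*policy_rate - 238 ≤ -202, so policy_rate ≤ 3.
The largest integer in [0, 10] satisfying this is 3.

policy_rate = 3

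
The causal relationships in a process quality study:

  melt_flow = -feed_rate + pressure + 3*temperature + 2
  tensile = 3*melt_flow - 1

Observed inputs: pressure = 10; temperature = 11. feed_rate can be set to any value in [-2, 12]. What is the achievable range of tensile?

98 to 140

Substituting into the melt_flow equation gives melt_flow = -feed_rate + 45.
tensile becomes -3*feed_rate + 134.
Linear in feed_rate, so extremes are at the endpoints: feed_rate = -2 gives tensile = 140; feed_rate = 12 gives tensile = 98.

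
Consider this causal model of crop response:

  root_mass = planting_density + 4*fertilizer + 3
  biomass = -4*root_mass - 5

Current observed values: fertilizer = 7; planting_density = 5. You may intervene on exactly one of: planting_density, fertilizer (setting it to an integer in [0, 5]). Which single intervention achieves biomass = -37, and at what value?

Intervening on planting_density: biomass = -4*planting_density - 129. Reaching -37 requires planting_density = -23, outside [0, 5].
Intervening on fertilizer: with other inputs at their observed values, biomass = -16*fertilizer - 37. Solving for -37 gives fertilizer = 0, within [0, 5].

set fertilizer = 0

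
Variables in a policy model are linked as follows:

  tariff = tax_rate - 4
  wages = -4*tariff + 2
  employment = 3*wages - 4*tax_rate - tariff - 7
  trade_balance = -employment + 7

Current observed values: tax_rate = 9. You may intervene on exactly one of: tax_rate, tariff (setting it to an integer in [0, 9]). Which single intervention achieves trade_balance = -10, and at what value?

set tax_rate = 2

Intervening on tax_rate: with other inputs at their observed values, trade_balance = 17*tax_rate - 44. Solving for -10 gives tax_rate = 2, within [0, 9].
Intervening on tariff: trade_balance = 13*tariff + 44. Reaching -10 requires tariff = -54/13, not an integer.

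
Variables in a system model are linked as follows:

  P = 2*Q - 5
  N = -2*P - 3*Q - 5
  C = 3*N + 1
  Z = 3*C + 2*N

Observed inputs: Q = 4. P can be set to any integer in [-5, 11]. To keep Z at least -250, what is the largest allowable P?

P = 3

Intervening on P fixes its value directly, overriding its dependence on Q.
Substituting into the N equation gives N = -2*P - 17.
Substituting into the C equation gives C = -6*P - 50.
Z becomes -22*P - 184.
Require -22*P - 184 ≥ -250, so P ≤ 3.
The largest integer in [-5, 11] satisfying this is 3.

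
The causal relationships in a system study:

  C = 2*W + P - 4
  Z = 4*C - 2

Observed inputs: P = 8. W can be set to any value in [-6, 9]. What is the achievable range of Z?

-34 to 86

Substituting into the C equation gives C = 2*W + 4.
So Z = 8*W + 14.
Linear in W, so extremes are at the endpoints: W = -6 gives Z = -34; W = 9 gives Z = 86.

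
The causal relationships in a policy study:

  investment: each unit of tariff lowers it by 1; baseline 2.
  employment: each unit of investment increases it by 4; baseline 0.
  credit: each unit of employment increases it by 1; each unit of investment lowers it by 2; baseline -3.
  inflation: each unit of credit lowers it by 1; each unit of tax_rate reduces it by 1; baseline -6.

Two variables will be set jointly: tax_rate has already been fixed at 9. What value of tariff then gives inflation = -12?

tariff = 2

With tax_rate held at 9:
Substituting into the employment equation gives employment = -4*tariff + 8.
So credit = -2*tariff + 1.
So inflation = 2*tariff - 16.
Solve 2*tariff - 16 = -12: tariff = (-12 + 16) / 2 = 2.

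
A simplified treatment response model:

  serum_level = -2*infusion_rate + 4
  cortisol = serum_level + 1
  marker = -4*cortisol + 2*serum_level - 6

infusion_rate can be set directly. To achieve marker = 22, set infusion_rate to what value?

Substituting into the cortisol equation gives cortisol = -2*infusion_rate + 5.
marker becomes 4*infusion_rate - 18.
Solve 4*infusion_rate - 18 = 22: infusion_rate = (22 + 18) / 4 = 10.

infusion_rate = 10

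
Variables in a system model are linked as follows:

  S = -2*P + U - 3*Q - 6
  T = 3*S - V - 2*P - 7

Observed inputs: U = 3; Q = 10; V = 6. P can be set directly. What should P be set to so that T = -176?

P = 8

Substituting into the S equation gives S = -2*P - 33.
This gives T = -8*P - 112.
Solve -8*P - 112 = -176: P = (-176 + 112) / -8 = 8.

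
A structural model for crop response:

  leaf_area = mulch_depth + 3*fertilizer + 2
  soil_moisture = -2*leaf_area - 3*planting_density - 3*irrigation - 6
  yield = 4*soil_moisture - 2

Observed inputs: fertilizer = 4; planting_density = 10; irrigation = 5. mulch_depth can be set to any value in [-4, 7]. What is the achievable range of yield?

-374 to -286

Substituting into the leaf_area equation gives leaf_area = mulch_depth + 14.
Substituting into the soil_moisture equation gives soil_moisture = -2*mulch_depth - 79.
So yield = -8*mulch_depth - 318.
Linear in mulch_depth, so extremes are at the endpoints: mulch_depth = -4 gives yield = -286; mulch_depth = 7 gives yield = -374.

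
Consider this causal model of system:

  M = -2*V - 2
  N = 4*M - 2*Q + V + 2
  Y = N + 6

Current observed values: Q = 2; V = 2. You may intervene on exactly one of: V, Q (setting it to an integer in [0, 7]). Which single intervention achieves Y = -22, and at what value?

set Q = 4

Intervening on V: Y = -7*V - 4. Reaching -22 requires V = 18/7, not an integer.
Intervening on Q: with other inputs at their observed values, Y = -2*Q - 14. Solving for -22 gives Q = 4, within [0, 7].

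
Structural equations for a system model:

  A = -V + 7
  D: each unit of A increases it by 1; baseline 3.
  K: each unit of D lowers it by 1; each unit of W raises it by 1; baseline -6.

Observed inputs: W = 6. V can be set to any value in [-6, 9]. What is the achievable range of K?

Substituting into the D equation gives D = -V + 10.
This gives K = V - 10.
Linear in V, so extremes are at the endpoints: V = -6 gives K = -16; V = 9 gives K = -1.

-16 to -1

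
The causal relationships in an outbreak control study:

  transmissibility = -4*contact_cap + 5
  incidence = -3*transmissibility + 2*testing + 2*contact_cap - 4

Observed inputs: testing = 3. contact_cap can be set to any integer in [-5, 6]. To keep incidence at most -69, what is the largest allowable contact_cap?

Substituting into the incidence equation gives incidence = 14*contact_cap - 13.
Require 14*contact_cap - 13 ≤ -69, so contact_cap ≤ -4.
The largest integer in [-5, 6] satisfying this is -4.

contact_cap = -4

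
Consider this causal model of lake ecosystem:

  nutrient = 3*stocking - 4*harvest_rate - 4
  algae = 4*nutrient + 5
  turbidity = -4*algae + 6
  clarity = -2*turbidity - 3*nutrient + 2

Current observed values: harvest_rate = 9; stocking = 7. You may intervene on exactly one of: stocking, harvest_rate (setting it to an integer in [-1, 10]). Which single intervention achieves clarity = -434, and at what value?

set stocking = 8

Intervening on stocking: with other inputs at their observed values, clarity = 87*stocking - 1130. Solving for -434 gives stocking = 8, within [-1, 10].
Intervening on harvest_rate: clarity = -116*harvest_rate + 523. Reaching -434 requires harvest_rate = 33/4, not an integer.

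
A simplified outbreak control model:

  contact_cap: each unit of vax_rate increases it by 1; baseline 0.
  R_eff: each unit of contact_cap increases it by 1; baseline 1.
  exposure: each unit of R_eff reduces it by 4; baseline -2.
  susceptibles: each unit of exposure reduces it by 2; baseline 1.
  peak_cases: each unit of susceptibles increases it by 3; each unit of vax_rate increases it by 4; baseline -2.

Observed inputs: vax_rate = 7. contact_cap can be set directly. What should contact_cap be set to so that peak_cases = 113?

contact_cap = 2

Intervening on contact_cap fixes its value directly, overriding its dependence on vax_rate.
Substituting into the exposure equation gives exposure = -4*contact_cap - 6.
Substituting into the susceptibles equation gives susceptibles = 8*contact_cap + 13.
Substituting into the peak_cases equation gives peak_cases = 24*contact_cap + 65.
Solve 24*contact_cap + 65 = 113: contact_cap = (113 - 65) / 24 = 2.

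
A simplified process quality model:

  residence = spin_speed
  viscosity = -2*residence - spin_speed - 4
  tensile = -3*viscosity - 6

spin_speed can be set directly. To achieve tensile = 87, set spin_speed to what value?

spin_speed = 9

Substituting into the viscosity equation gives viscosity = -3*spin_speed - 4.
Substituting into the tensile equation gives tensile = 9*spin_speed + 6.
Solve 9*spin_speed + 6 = 87: spin_speed = (87 - 6) / 9 = 9.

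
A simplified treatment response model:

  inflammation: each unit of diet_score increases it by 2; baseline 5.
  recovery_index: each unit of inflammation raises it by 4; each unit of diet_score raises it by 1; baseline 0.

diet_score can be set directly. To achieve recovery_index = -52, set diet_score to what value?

Substituting into the recovery_index equation gives recovery_index = 9*diet_score + 20.
Solve 9*diet_score + 20 = -52: diet_score = (-52 - 20) / 9 = -8.

diet_score = -8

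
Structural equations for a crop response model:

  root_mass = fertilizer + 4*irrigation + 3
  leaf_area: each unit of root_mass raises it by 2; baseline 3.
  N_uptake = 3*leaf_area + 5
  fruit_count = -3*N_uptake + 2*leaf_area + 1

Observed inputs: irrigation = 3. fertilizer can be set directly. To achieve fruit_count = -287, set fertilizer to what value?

Substituting into the root_mass equation gives root_mass = fertilizer + 15.
leaf_area becomes 2*fertilizer + 33.
So N_uptake = 6*fertilizer + 104.
Substituting into the fruit_count equation gives fruit_count = -14*fertilizer - 245.
Solve -14*fertilizer - 245 = -287: fertilizer = (-287 + 245) / -14 = 3.

fertilizer = 3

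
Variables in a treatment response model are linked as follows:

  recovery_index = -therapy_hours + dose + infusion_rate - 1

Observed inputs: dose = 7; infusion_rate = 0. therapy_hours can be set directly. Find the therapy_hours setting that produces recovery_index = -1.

therapy_hours = 7

Substituting into the recovery_index equation gives recovery_index = -therapy_hours + 6.
Solve -therapy_hours + 6 = -1: therapy_hours = (-1 - 6) / -1 = 7.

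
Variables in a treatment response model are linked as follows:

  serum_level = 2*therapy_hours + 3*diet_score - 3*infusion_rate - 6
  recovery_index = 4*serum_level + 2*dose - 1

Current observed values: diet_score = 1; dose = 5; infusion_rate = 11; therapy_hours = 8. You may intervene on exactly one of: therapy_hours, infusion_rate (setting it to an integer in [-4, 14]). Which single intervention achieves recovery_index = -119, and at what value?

Intervening on therapy_hours: with other inputs at their observed values, recovery_index = 8*therapy_hours - 135. Solving for -119 gives therapy_hours = 2, within [-4, 14].
Intervening on infusion_rate: recovery_index = -12*infusion_rate + 61. Reaching -119 requires infusion_rate = 15, outside [-4, 14].

set therapy_hours = 2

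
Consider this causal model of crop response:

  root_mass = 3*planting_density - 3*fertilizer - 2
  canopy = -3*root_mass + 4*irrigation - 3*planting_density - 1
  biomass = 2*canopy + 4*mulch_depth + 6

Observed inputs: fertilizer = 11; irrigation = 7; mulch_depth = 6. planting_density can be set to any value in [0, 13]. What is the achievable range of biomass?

Substituting into the root_mass equation gives root_mass = 3*planting_density - 35.
Substituting into the canopy equation gives canopy = -12*planting_density + 132.
biomass becomes -24*planting_density + 294.
Linear in planting_density, so extremes are at the endpoints: planting_density = 0 gives biomass = 294; planting_density = 13 gives biomass = -18.

-18 to 294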